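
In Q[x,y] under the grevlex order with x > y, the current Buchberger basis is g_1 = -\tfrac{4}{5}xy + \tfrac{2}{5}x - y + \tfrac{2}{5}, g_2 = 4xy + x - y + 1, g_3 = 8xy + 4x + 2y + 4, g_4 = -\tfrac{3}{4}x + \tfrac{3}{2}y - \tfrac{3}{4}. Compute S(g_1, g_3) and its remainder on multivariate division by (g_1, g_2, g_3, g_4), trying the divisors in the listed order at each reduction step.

S(g_1, g_3) = -x + y - 1; remainder on division = -y.

lcm(LM(g_1), LM(g_3)) = xy.
S = (lcm/LT(g_1))·g_1 − (lcm/LT(g_3))·g_3 = -x + y - 1.
Reduce S modulo (g_1, g_2, g_3, g_4) in that order:
  leading term x: subtract (\tfrac{4}{3})·g_4 from -x + y - 1 → -y
  leading term y: no divisor's leading term divides it; move -y to the remainder.
The remainder -y is nonzero, so it would be added as the next basis element.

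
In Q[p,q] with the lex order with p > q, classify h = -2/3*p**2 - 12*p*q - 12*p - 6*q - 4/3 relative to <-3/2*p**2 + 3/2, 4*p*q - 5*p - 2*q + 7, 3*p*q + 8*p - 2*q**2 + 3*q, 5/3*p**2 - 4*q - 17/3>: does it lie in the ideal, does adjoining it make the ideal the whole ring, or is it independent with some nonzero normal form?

Adjoining -2/3*p**2 - 12*p*q - 12*p - 6*q - 4/3 makes the ideal the whole ring: the system is inconsistent.

First compute the reduced Gröbner basis of I by Buchberger's algorithm.
f_1 = -3/2*p**2 + 3/2, LT = p**2.
f_2 = 4*p*q - 5*p - 2*q + 7, LT = p*q.
f_3 = 3*p*q + 8*p - 2*q**2 + 3*q, LT = p*q.
f_4 = 5/3*p**2 - 4*q - 17/3, LT = p**2.

S(f_1,f_2): lcm = p**2*q. S = 5/4*p**2 + 1/2*p*q - 7/4*p - q.
  leading term p**2: subtract (-5/6)·f_1 from 5/4*p**2 + 1/2*p*q - 7/4*p - q → 1/2*p*q - 7/4*p - q + 5/4
  leading term p*q: subtract (1/8)·f_2 from 1/2*p*q - 7/4*p - q + 5/4 → -9/8*p - 3/4*q + 3/8
  leading term p: no divisor's leading term divides it; move -9/8*p to the remainder.
  leading term q: no divisor's leading term divides it; move -3/4*q to the remainder.
  leading term 1: no divisor's leading term divides it; move 3/8 to the remainder.
  remainder -9/8*p - 3/4*q + 3/8 ≠ 0; add k_5 = -9/8*p - 3/4*q + 3/8 to the basis.

S(f_1,f_3): lcm = p**2*q. S = -8/3*p**2 + 2/3*p*q**2 - p*q - q.
  leading term p**2: subtract (16/9)·f_1 from -8/3*p**2 + 2/3*p*q**2 - p*q - q → 2/3*p*q**2 - p*q - q - 8/3
  leading term p*q**2: subtract (1/6*q)·f_2 from 2/3*p*q**2 - p*q - q - 8/3 → -1/6*p*q + 1/3*q**2 - 13/6*q - 8/3
  leading term p*q: subtract (-1/24)·f_2 from -1/6*p*q + 1/3*q**2 - 13/6*q - 8/3 → -5/24*p + 1/3*q**2 - 9/4*q - 19/8
  leading term p: subtract (5/27)·k_5 from -5/24*p + 1/3*q**2 - 9/4*q - 19/8 → 1/3*q**2 - 19/9*q - 22/9
  leading term q**2: no divisor's leading term divides it; move 1/3*q**2 to the remainder.
  leading term q: no divisor's leading term divides it; move -19/9*q to the remainder.
  leading term 1: no divisor's leading term divides it; move -22/9 to the remainder.
  remainder 1/3*q**2 - 19/9*q - 22/9 ≠ 0; add k_6 = 1/3*q**2 - 19/9*q - 22/9 to the basis.

S(f_1,f_4): lcm = p**2. S = 12/5*q + 12/5.
  leading term q: no divisor's leading term divides it; move 12/5*q to the remainder.
  leading term 1: no divisor's leading term divides it; move 12/5 to the remainder.
  remainder 12/5*q + 12/5 ≠ 0; add k_7 = 12/5*q + 12/5 to the basis.

The other S-polynomials (S(f_2,f_3), S(f_2,f_4), S(f_3,f_4), S(f_1,k_5), S(f_2,k_5), S(f_3,k_5), S(f_4,k_5), S(f_1,k_6), S(f_2,k_6), S(f_3,k_6), S(f_4,k_6), S(k_5,k_6), S(f_1,k_7), S(f_2,k_7), S(f_3,k_7), S(f_4,k_7), S(k_5,k_7), S(k_6,k_7)) all reduce to 0 modulo the current basis, so we have a Gröbner basis.
Inter-reduce: drop elements whose leading term is divisible by another's, tail-reduce, and make monic.
Reduced Gröbner basis: {p - 1, q + 1}.
Label its elements g_1 = p - 1, g_2 = q + 1.

Reduce h = -2/3*p**2 - 12*p*q - 12*p - 6*q - 4/3 modulo G:
  leading term p**2: subtract (-2/3*p)·g_1 from -2/3*p**2 - 12*p*q - 12*p - 6*q - 4/3 → -12*p*q - 38/3*p - 6*q - 4/3
  leading term p*q: subtract (-12*q)·g_1 from -12*p*q - 38/3*p - 6*q - 4/3 → -38/3*p - 18*q - 4/3
  leading term p: subtract (-38/3)·g_1 from -38/3*p - 18*q - 4/3 → -18*q - 14
  leading term q: subtract (-18)·g_2 from -18*q - 14 → 4
  leading term 1: no divisor's leading term divides it; move 4 to the remainder.
  normal form = 4.
The normal form is nonzero, so h ∉ I. Since h minus its normal form lies in I, I + (h) = I + (r) where r = 4; decide whether this ideal is the whole ring.
Here r = 4 is a nonzero constant, hence a unit: 1 ∈ I + (h), the Gröbner basis of I + (h) is {1}, and the enlarged system has no common solution — adjoining h is inconsistent.

Ideal membership is decidable via reduction modulo a Gröbner basis.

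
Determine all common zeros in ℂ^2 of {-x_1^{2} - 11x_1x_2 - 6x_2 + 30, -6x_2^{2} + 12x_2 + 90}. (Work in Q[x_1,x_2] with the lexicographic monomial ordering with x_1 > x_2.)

Compute a lex Gröbner basis by Buchberger's algorithm.
f_1 = -x_1^{2} - 11x_1x_2 - 6x_2 + 30, LT = x_1^{2}.
f_2 = -6x_2^{2} + 12x_2 + 90, LT = x_2^{2}.

S(f_1,f_2): leading monomials are coprime, so the S-polynomial reduces to 0 (Buchberger's first criterion).
Every S-polynomial of the final basis reduces to 0, so we have a Gröbner basis.
Inter-reduce: drop elements whose leading term is divisible by another's, tail-reduce, and make monic.
Reduced Gröbner basis: {x_1^{2} + 11x_1x_2 + 6x_2 - 30, x_2^{2} - 2x_2 - 15}.

The lex basis is triangular: the last element involves only x_2. Solving x_2^{2} - 2x_2 - 15 = 0 gives x_2 ∈ {-3, 5}; substituting each value into the earlier elements determines the remaining variables.
  x_2 = -3: the earlier basis element becomes x_1^{2} - 33x_1 - 48 = 0, giving x_1 = 33/2 - sqrt(1281)/2, 33/2 + sqrt(1281)/2 — points (33/2 - sqrt(1281)/2, -3), (33/2 + sqrt(1281)/2, -3).
  x_2 = 5: the earlier basis element becomes x_1^{2} + 55x_1 = 0, giving x_1 = -55, 0 — points (-55, 5), (0, 5).
Substituting each solution back into the original system confirms all equations vanish.

{(33/2 - sqrt(1281)/2, -3), (33/2 + sqrt(1281)/2, -3), (-55, 5), (0, 5)}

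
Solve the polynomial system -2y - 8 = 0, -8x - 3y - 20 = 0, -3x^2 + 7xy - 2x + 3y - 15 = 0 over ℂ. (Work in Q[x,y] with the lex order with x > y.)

{(-1, -4)}

Compute a lex Gröbner basis by Buchberger's algorithm.
f_1 = -2y - 8, LT = y.
f_2 = -8x - 3y - 20, LT = x.
f_3 = -3x^2 + 7xy - 2x + 3y - 15, LT = x^2.

The S-polynomials (S(f_1,f_2), S(f_1,f_3), S(f_2,f_3)) all reduce to 0 modulo the current basis, so we have a Gröbner basis.
Inter-reduce: drop elements whose leading term is divisible by another's, tail-reduce, and make monic.
Reduced Gröbner basis: {x + 1, y + 4}.

The lex basis is triangular: the last element involves only y. Solving y + 4 = 0 gives y ∈ {-4}; substituting each value into the earlier elements determines the remaining variables.
  y = -4: the earlier basis element becomes x + 1 = 0, giving x = -1 — point (-1, -4).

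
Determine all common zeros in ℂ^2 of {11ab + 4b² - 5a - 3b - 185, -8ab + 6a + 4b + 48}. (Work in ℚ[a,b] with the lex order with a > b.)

{(2, 5), (893/52 + 17*sqrt(2913)/52, -39/16 + sqrt(2913)/16), (893/52 - 17*sqrt(2913)/52, -sqrt(2913)/16 - 39/16)}

Compute a lex Gröbner basis by Buchberger's algorithm.
f_1 = 11ab - 5a + 4b² - 3b - 185, LT = ab.
f_2 = -8ab + 6a + 4b + 48, LT = ab.

S(f_1,f_2): lcm = ab. S = 13/44a + 4/11b² + 5/22b - 119/11.
  reduce S modulo (f_1, f_2):
  remainder 13/44a + 4/11b² + 5/22b - 119/11 ≠ 0; add h_3 = 13/44a + 4/11b² + 5/22b - 119/11 to the basis.

S(f_1,h_3): lcm = ab. S = -5/11a - 16/13b³ - 58/143b² + 5197/143b - 185/11.
  reduce S modulo (f_1, f_2, h_3):
  remainder -16/13b³ + 2/13b² + 477/13b - 435/13 ≠ 0; add h_4 = -16/13b³ + 2/13b² + 477/13b - 435/13 to the basis.

The other S-polynomials (S(f_2,h_3), S(f_1,h_4), S(f_2,h_4), S(h_3,h_4)) all reduce to 0 modulo the current basis, so we have a Gröbner basis.
Inter-reduce: drop elements whose leading term is divisible by another's, tail-reduce, and make monic.
Reduced Gröbner basis: {a + 16/13b² + 10/13b - 476/13, b³ - ⅛b² - 477/16b + 435/16}.

A lex Gröbner basis eliminates variables successively. Here b³ - ⅛b² - 477/16b + 435/16 depends only on b, with roots {5, -39/16 + sqrt(2913)/16, -sqrt(2913)/16 - 39/16}; lifting each root through the earlier basis elements recovers the full solutions.
  b = 5: the earlier basis element becomes a - 2 = 0, giving a = 2 — point (2, 5).
  b = -39/16 + sqrt(2913)/16: the earlier basis element becomes a - 17*sqrt(2913)/52 - 893/52 = 0, giving a = 893/52 + 17*sqrt(2913)/52 — point (893/52 + 17*sqrt(2913)/52, -39/16 + sqrt(2913)/16).
  b = -sqrt(2913)/16 - 39/16: the earlier basis element becomes a - 893/52 + 17*sqrt(2913)/52 = 0, giving a = 893/52 - 17*sqrt(2913)/52 — point (893/52 - 17*sqrt(2913)/52, -sqrt(2913)/16 - 39/16).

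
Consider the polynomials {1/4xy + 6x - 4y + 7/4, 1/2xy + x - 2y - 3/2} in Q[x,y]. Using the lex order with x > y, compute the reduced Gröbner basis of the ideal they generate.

G = {x - 6/11y + 5/11, y^2 - 37/6y - 43/6}

Buchberger's algorithm terminates because the ascending chain of leading-term ideals stabilizes.

f_1 = 1/4xy + 6x - 4y + 7/4, LT = xy.
f_2 = 1/2xy + x - 2y - 3/2, LT = xy.

S(f_1,f_2): lcm = xy. S = 22x - 12y + 10.
  leading term x: no divisor's leading term divides it; move 22x to the remainder.
  leading term y: no divisor's leading term divides it; move -12y to the remainder.
  leading term 1: no divisor's leading term divides it; move 10 to the remainder.
  remainder 22x - 12y + 10 ≠ 0; add g_3 = 22x - 12y + 10 to the basis.

S(f_1,g_3): lcm = xy. S = 24x + 6/11y^2 - 181/11y + 7.
  leading term x: subtract (12/11)·g_3 from 24x + 6/11y^2 - 181/11y + 7 → 6/11y^2 - 37/11y - 43/11
  leading term y^2: no divisor's leading term divides it; move 6/11y^2 to the remainder.
  leading term y: no divisor's leading term divides it; move -37/11y to the remainder.
  leading term 1: no divisor's leading term divides it; move -43/11 to the remainder.
  remainder 6/11y^2 - 37/11y - 43/11 ≠ 0; add g_4 = 6/11y^2 - 37/11y - 43/11 to the basis.

The other S-polynomials (S(f_2,g_3), S(f_1,g_4), S(f_2,g_4), S(g_3,g_4)) all reduce to 0 modulo the current basis, so we have a Gröbner basis.
Inter-reduce: drop elements whose leading term is divisible by another's, tail-reduce, and make monic.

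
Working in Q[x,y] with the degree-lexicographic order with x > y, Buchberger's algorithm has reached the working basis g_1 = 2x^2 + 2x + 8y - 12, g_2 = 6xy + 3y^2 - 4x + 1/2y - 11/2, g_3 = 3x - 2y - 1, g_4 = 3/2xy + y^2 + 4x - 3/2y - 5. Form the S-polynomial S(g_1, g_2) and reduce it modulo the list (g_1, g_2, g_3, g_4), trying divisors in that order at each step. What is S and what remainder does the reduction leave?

lcm(LM(g_1), LM(g_2)) = x^2y.
S = (lcm/LT(g_1))·g_1 − (lcm/LT(g_2))·g_2 = -1/2xy^2 + 2/3x^2 + 11/12xy + 4y^2 + 11/12x - 6y.
Reduce S modulo (g_1, g_2, g_3, g_4) in that order:
  leading term xy^2: subtract (-1/12y)·g_2 from -1/2xy^2 + 2/3x^2 + 11/12xy + 4y^2 + 11/12x - 6y → 1/4y^3 + 2/3x^2 + 7/12xy + 97/24y^2 + 11/12x - 155/24y
  leading term y^3: no divisor's leading term divides it; move 1/4y^3 to the remainder.
  leading term x^2: subtract (1/3)·g_1 from 2/3x^2 + 7/12xy + 97/24y^2 + 11/12x - 155/24y → 7/12xy + 97/24y^2 + 1/4x - 73/8y + 4
  leading term xy: subtract (7/72)·g_2 from 7/12xy + 97/24y^2 + 1/4x - 73/8y + 4 → 15/4y^2 + 23/36x - 1321/144y + 653/144
  leading term y^2: no divisor's leading term divides it; move 15/4y^2 to the remainder.
  leading term x: subtract (23/108)·g_3 from 23/36x - 1321/144y + 653/144 → -3779/432y + 2051/432
  leading term y: no divisor's leading term divides it; move -3779/432y to the remainder.
  leading term 1: no divisor's leading term divides it; move 2051/432 to the remainder.
The remainder 1/4y^3 + 15/4y^2 - 3779/432y + 2051/432 is nonzero, so it would be added as the next basis element.
An S-polynomial is built so that the two leading terms cancel; whether anything survives reduction is exactly the Gröbner-basis criterion.

S(g_1, g_2) = -1/2xy^2 + 2/3x^2 + 11/12xy + 4y^2 + 11/12x - 6y; remainder on division = 1/4y^3 + 15/4y^2 - 3779/432y + 2051/432.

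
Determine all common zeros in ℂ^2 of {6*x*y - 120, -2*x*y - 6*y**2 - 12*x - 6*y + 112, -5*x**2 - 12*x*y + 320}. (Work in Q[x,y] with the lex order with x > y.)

{(-4, -5)}

Compute a lex Gröbner basis by Buchberger's algorithm.
f_1 = 6*x*y - 120, LT = x*y.
f_2 = -2*x*y - 12*x - 6*y**2 - 6*y + 112, LT = x*y.
f_3 = -5*x**2 - 12*x*y + 320, LT = x**2.

S(f_1,f_2): lcm = x*y. S = -6*x - 3*y**2 - 3*y + 36.
  leading term x: no divisor's leading term divides it; move -6*x to the remainder.
  leading term y**2: no divisor's leading term divides it; move -3*y**2 to the remainder.
  leading term y: no divisor's leading term divides it; move -3*y to the remainder.
  leading term 1: no divisor's leading term divides it; move 36 to the remainder.
  remainder -6*x - 3*y**2 - 3*y + 36 ≠ 0; add h_4 = -6*x - 3*y**2 - 3*y + 36 to the basis.

S(f_1,f_3): lcm = x**2*y. S = -12/5*x*y**2 - 20*x + 64*y.
  leading term x*y**2: subtract (-2/5*y)·f_1 from -12/5*x*y**2 - 20*x + 64*y → -20*x + 16*y
  leading term x: subtract (10/3)·h_4 from -20*x + 16*y → 10*y**2 + 26*y - 120
  leading term y**2: no divisor's leading term divides it; move 10*y**2 to the remainder.
  leading term y: no divisor's leading term divides it; move 26*y to the remainder.
  leading term 1: no divisor's leading term divides it; move -120 to the remainder.
  remainder 10*y**2 + 26*y - 120 ≠ 0; add h_5 = 10*y**2 + 26*y - 120 to the basis.

S(f_2,f_3): lcm = x**2*y. S = 6*x**2 + 3/5*x*y**2 + 3*x*y - 56*x + 64*y.
  leading term x**2: subtract (-6/5)·f_3 from 6*x**2 + 3/5*x*y**2 + 3*x*y - 56*x + 64*y → 3/5*x*y**2 - 57/5*x*y - 56*x + 64*y + 384
  leading term x*y**2: subtract (1/10*y)·f_1 from 3/5*x*y**2 - 57/5*x*y - 56*x + 64*y + 384 → -57/5*x*y - 56*x + 76*y + 384
  leading term x*y: subtract (-19/10)·f_1 from -57/5*x*y - 56*x + 76*y + 384 → -56*x + 76*y + 156
  leading term x: subtract (28/3)·h_4 from -56*x + 76*y + 156 → 28*y**2 + 104*y - 180
  leading term y**2: subtract (14/5)·h_5 from 28*y**2 + 104*y - 180 → 156/5*y + 156
  leading term y: no divisor's leading term divides it; move 156/5*y to the remainder.
  leading term 1: no divisor's leading term divides it; move 156 to the remainder.
  remainder 156/5*y + 156 ≠ 0; add h_6 = 156/5*y + 156 to the basis.

S(f_1,h_4): lcm = x*y. S = -1/2*y**3 - 1/2*y**2 + 6*y - 20.
  leading term y**3: subtract (-1/20*y)·h_5 from -1/2*y**3 - 1/2*y**2 + 6*y - 20 → 4/5*y**2 - 20
  leading term y**2: subtract (2/25)·h_5 from 4/5*y**2 - 20 → -52/25*y - 52/5
  leading term y: subtract (-1/15)·h_6 from -52/25*y - 52/5 → 0
  remainder 0.

S(f_2,h_4): lcm = x*y. S = 6*x - 1/2*y**3 + 5/2*y**2 + 9*y - 56.
  leading term x: subtract (-1)·h_4 from 6*x - 1/2*y**3 + 5/2*y**2 + 9*y - 56 → -1/2*y**3 - 1/2*y**2 + 6*y - 20
  leading term y**3: subtract (-1/20*y)·h_5 from -1/2*y**3 - 1/2*y**2 + 6*y - 20 → 4/5*y**2 - 20
  leading term y**2: subtract (2/25)·h_5 from 4/5*y**2 - 20 → -52/25*y - 52/5
  leading term y: subtract (-1/15)·h_6 from -52/25*y - 52/5 → 0
  remainder 0.

S(f_3,h_4): lcm = x**2. S = -1/2*x*y**2 + 19/10*x*y + 6*x - 64.
  leading term x*y**2: subtract (-1/12*y)·f_1 from -1/2*x*y**2 + 19/10*x*y + 6*x - 64 → 19/10*x*y + 6*x - 10*y - 64
  leading term x*y: subtract (19/60)·f_1 from 19/10*x*y + 6*x - 10*y - 64 → 6*x - 10*y - 26
  leading term x: subtract (-1)·h_4 from 6*x - 10*y - 26 → -3*y**2 - 13*y + 10
  leading term y**2: subtract (-3/10)·h_5 from -3*y**2 - 13*y + 10 → -26/5*y - 26
  leading term y: subtract (-1/6)·h_6 from -26/5*y - 26 → 0
  remainder 0.

S(f_1,h_5): lcm = x*y**2. S = -13/5*x*y + 12*x - 20*y.
  leading term x*y: subtract (-13/30)·f_1 from -13/5*x*y + 12*x - 20*y → 12*x - 20*y - 52
  leading term x: subtract (-2)·h_4 from 12*x - 20*y - 52 → -6*y**2 - 26*y + 20
  leading term y**2: subtract (-3/5)·h_5 from -6*y**2 - 26*y + 20 → -52/5*y - 52
  leading term y: subtract (-1/3)·h_6 from -52/5*y - 52 → 0
  remainder 0.

S(f_2,h_5): lcm = x*y**2. S = 17/5*x*y + 12*x + 3*y**3 + 3*y**2 - 56*y.
  leading term x*y: subtract (17/30)·f_1 from 17/5*x*y + 12*x + 3*y**3 + 3*y**2 - 56*y → 12*x + 3*y**3 + 3*y**2 - 56*y + 68
  leading term x: subtract (-2)·h_4 from 12*x + 3*y**3 + 3*y**2 - 56*y + 68 → 3*y**3 - 3*y**2 - 62*y + 140
  leading term y**3: subtract (3/10*y)·h_5 from 3*y**3 - 3*y**2 - 62*y + 140 → -54/5*y**2 - 26*y + 140
  leading term y**2: subtract (-27/25)·h_5 from -54/5*y**2 - 26*y + 140 → 52/25*y + 52/5
  leading term y: subtract (1/15)·h_6 from 52/25*y + 52/5 → 0
  remainder 0.

S(f_3,h_5): leading monomials are coprime, so the S-polynomial reduces to 0 (Buchberger's first criterion).
S(h_4,h_5): leading monomials are coprime, so the S-polynomial reduces to 0 (Buchberger's first criterion).
S(f_1,h_6): lcm = x*y. S = -5*x - 20.
  leading term x: subtract (5/6)·h_4 from -5*x - 20 → 5/2*y**2 + 5/2*y - 50
  leading term y**2: subtract (1/4)·h_5 from 5/2*y**2 + 5/2*y - 50 → -4*y - 20
  leading term y: subtract (-5/39)·h_6 from -4*y - 20 → 0
  remainder 0.

S(f_2,h_6): lcm = x*y. S = x + 3*y**2 + 3*y - 56.
  leading term x: subtract (-1/6)·h_4 from x + 3*y**2 + 3*y - 56 → 5/2*y**2 + 5/2*y - 50
  leading term y**2: subtract (1/4)·h_5 from 5/2*y**2 + 5/2*y - 50 → -4*y - 20
  leading term y: subtract (-5/39)·h_6 from -4*y - 20 → 0
  remainder 0.

S(f_3,h_6): leading monomials are coprime, so the S-polynomial reduces to 0 (Buchberger's first criterion).
S(h_4,h_6): leading monomials are coprime, so the S-polynomial reduces to 0 (Buchberger's first criterion).
S(h_5,h_6): lcm = y**2. S = -12/5*y - 12.
  leading term y: subtract (-1/13)·h_6 from -12/5*y - 12 → 0
  remainder 0.

Every S-polynomial of the final basis reduces to 0, so we have a Gröbner basis.
Inter-reduce: drop elements whose leading term is divisible by another's, tail-reduce, and make monic.
Reduced Gröbner basis: {x + 4, y + 5}.

Elimination: the polynomial y + 5 lies in the elimination ideal for y, so y ∈ {-5}. For each such y, the remaining basis elements (now univariate) give the rest of the solution.
  y = -5: the earlier basis element becomes x + 4 = 0, giving x = -4 — point (-4, -5).
Check: every point annihilates each of the original generators.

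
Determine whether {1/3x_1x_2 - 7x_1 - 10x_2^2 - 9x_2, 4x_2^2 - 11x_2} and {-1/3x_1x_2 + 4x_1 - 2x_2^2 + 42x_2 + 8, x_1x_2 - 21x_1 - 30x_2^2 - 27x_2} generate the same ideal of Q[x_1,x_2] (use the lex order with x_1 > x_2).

No, the ideals differ.

For a fixed monomial order, each ideal has a unique reduced Gröbner basis; comparing bases decides equality.
Buchberger on the first generating set:
f_1 = 1/3x_1x_2 - 7x_1 - 10x_2^2 - 9x_2, LT = x_1x_2.
f_2 = 4x_2^2 - 11x_2, LT = x_2^2.

S(f_1,f_2): lcm = x_1x_2^2. S = -73/4x_1x_2 - 30x_2^3 - 27x_2^2.
  reduce S modulo (f_1, f_2):
  remainder -1533/4x_1 - 4599/2x_2 ≠ 0; add g_3 = -1533/4x_1 - 4599/2x_2 to the basis.

The other S-polynomials (S(f_1,g_3), S(f_2,g_3)) all reduce to 0 modulo the current basis, so we have a Gröbner basis.
Inter-reduce: drop elements whose leading term is divisible by another's, tail-reduce, and make monic.
Reduced Gröbner basis: {x_1 + 6x_2, x_2^2 - 11/4x_2}.

Buchberger on the second generating set:
h_1 = -1/3x_1x_2 + 4x_1 - 2x_2^2 + 42x_2 + 8, LT = x_1x_2.
h_2 = x_1x_2 - 21x_1 - 30x_2^2 - 27x_2, LT = x_1x_2.

S(h_1,h_2): lcm = x_1x_2. S = 9x_1 + 36x_2^2 - 99x_2 - 24.
  reduce S modulo (h_1, h_2):
  remainder 9x_1 + 36x_2^2 - 99x_2 - 24 ≠ 0; add k_3 = 9x_1 + 36x_2^2 - 99x_2 - 24 to the basis.

S(h_1,k_3): lcm = x_1x_2. S = -12x_1 - 4x_2^3 + 17x_2^2 - 370/3x_2 - 24.
  reduce S modulo (h_1, h_2, k_3):
  remainder -4x_2^3 + 65x_2^2 - 766/3x_2 - 56 ≠ 0; add k_4 = -4x_2^3 + 65x_2^2 - 766/3x_2 - 56 to the basis.

The other S-polynomials (S(h_2,k_3), S(h_1,k_4), S(h_2,k_4), S(k_3,k_4)) all reduce to 0 modulo the current basis, so we have a Gröbner basis.
Inter-reduce: drop elements whose leading term is divisible by another's, tail-reduce, and make monic.
Reduced Gröbner basis: {x_1 + 4x_2^2 - 11x_2 - 8/3, x_2^3 - 65/4x_2^2 + 383/6x_2 + 14}.

The bases are distinct; the ideals are different.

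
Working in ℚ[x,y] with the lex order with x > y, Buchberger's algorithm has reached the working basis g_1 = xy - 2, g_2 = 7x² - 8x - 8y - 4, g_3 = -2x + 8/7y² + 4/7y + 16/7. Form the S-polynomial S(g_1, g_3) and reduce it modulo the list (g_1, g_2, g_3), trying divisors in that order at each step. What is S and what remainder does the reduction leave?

lcm(LM(g_1), LM(g_3)) = xy.
S = (lcm/LT(g_1))·g_1 − (lcm/LT(g_3))·g_3 = 4/7y³ + 2/7y² + 8/7y - 2.
Reduce S modulo (g_1, g_2, g_3) in that order:
  leading term y³: no divisor's leading term divides it; move 4/7y³ to the remainder.
  leading term y²: no divisor's leading term divides it; move 2/7y² to the remainder.
  leading term y: no divisor's leading term divides it; move 8/7y to the remainder.
  leading term 1: no divisor's leading term divides it; move -2 to the remainder.
The remainder 4/7y³ + 2/7y² + 8/7y - 2 is nonzero, so it would be added as the next basis element.

S(g_1, g_3) = 4/7y³ + 2/7y² + 8/7y - 2; remainder on division = 4/7y³ + 2/7y² + 8/7y - 2.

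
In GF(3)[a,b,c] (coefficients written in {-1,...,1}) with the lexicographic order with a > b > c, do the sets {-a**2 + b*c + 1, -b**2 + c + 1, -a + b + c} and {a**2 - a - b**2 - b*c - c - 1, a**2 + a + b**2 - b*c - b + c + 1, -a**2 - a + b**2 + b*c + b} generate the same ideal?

No, the ideals differ.

Since reduced Gröbner bases are canonical representatives of ideals under a given ordering, it suffices to compute and compare them.
Buchberger on the first generating set:
f_1 = -a**2 + b*c + 1, LT = a**2.
f_2 = -b**2 + c + 1, LT = b**2.
f_3 = -a + b + c, LT = a.

S(f_1,f_3): lcm = a**2. S = a*b + a*c - b*c - 1.
  reduce S modulo (f_1, f_2, f_3):
  remainder b*c + c**2 + c ≠ 0; add g_4 = b*c + c**2 + c to the basis.

S(f_2,g_4): lcm = b**2*c. S = -b*c**2 - b*c - c**2 - c.
  reduce S modulo (f_1, f_2, f_3, g_4):
  remainder c**3 + c**2 ≠ 0; add g_5 = c**3 + c**2 to the basis.

The other S-polynomials (S(f_1,f_2), S(f_2,f_3), S(f_1,g_4), S(f_3,g_4), S(f_1,g_5), S(f_2,g_5), S(f_3,g_5), S(g_4,g_5)) all reduce to 0 modulo the current basis, so we have a Gröbner basis.
Inter-reduce: drop elements whose leading term is divisible by another's, tail-reduce, and make monic.
Reduced Gröbner basis: {a - b - c, b**2 - c - 1, b*c + c**2 + c, c**3 + c**2}.

Buchberger on the second generating set:
h_1 = a**2 - a - b**2 - b*c - c - 1, LT = a**2.
h_2 = a**2 + a + b**2 - b*c - b + c + 1, LT = a**2.
h_3 = -a**2 - a + b**2 + b*c + b, LT = a**2.

S(h_1,h_2): lcm = a**2. S = a + b**2 + b + c + 1.
  reduce S modulo (h_1, h_2, h_3):
  remainder a + b**2 + b + c + 1 ≠ 0; add k_4 = a + b**2 + b + c + 1 to the basis.

S(h_1,h_3): lcm = a**2. S = a + b - c - 1.
  reduce S modulo (h_1, h_2, h_3, k_4):
  remainder -b**2 + c + 1 ≠ 0; add k_5 = -b**2 + c + 1 to the basis.

S(h_1,k_4): lcm = a**2. S = -a*b**2 - a*b - a*c + a - b**2 - b*c - c - 1.
  reduce S modulo (h_1, h_2, h_3, k_4, k_5):
  remainder -b + c**2 - 1 ≠ 0; add k_6 = -b + c**2 - 1 to the basis.

S(k_5,k_6): lcm = b**2. S = b*c**2 - b - c - 1.
  reduce S modulo (h_1, h_2, h_3, k_4, k_5, k_6):
  remainder c**4 + c**2 - c ≠ 0; add k_7 = c**4 + c**2 - c to the basis.

The other S-polynomials (S(h_2,h_3), S(h_2,k_4), S(h_3,k_4), S(h_1,k_5), S(h_2,k_5), S(h_3,k_5), S(k_4,k_5), S(h_1,k_6), S(h_2,k_6), S(h_3,k_6), S(k_4,k_6), S(h_1,k_7), S(h_2,k_7), S(h_3,k_7), S(k_4,k_7), S(k_5,k_7), S(k_6,k_7)) all reduce to 0 modulo the current basis, so we have a Gröbner basis.
Inter-reduce: drop elements whose leading term is divisible by another's, tail-reduce, and make monic.
Reduced Gröbner basis: {a + c**2 - c + 1, b - c**2 + 1, c**4 + c**2 - c}.

Since the reduced bases disagree, the two ideals are not the same.
The same test decides containment: I ⊆ J iff every generator of I reduces to 0 modulo a Gröbner basis of J.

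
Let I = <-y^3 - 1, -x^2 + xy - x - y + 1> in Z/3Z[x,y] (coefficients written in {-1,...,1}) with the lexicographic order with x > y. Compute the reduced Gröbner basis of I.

The reduced Gröbner basis is the canonical form of the ideal for this ordering.

f_1 = -y^3 - 1, LT = y^3.
f_2 = -x^2 + xy - x - y + 1, LT = x^2.

The S-polynomials (S(f_1,f_2)) all reduce to 0 modulo the current basis, so we have a Gröbner basis.

G = {x^2 - xy + x + y - 1, y^3 + 1}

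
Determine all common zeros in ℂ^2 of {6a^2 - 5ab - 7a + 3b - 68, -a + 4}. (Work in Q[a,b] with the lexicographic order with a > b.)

Compute a lex Gröbner basis by Buchberger's algorithm.
f_1 = 6a^2 - 5ab - 7a + 3b - 68, LT = a^2.
f_2 = -a + 4, LT = a.

S(f_1,f_2): lcm = a^2. S = -5/6ab + 17/6a + 1/2b - 34/3.
  leading term ab: subtract (5/6b)·f_2 from -5/6ab + 17/6a + 1/2b - 34/3 → 17/6a - 17/6b - 34/3
  leading term a: subtract (-17/6)·f_2 from 17/6a - 17/6b - 34/3 → -17/6b
  leading term b: no divisor's leading term divides it; move -17/6b to the remainder.
  remainder -17/6b ≠ 0; add h_3 = -17/6b to the basis.

S(f_1,h_3): leading monomials are coprime, so the S-polynomial reduces to 0 (Buchberger's first criterion).
S(f_2,h_3): leading monomials are coprime, so the S-polynomial reduces to 0 (Buchberger's first criterion).
Every S-polynomial of the final basis reduces to 0, so we have a Gröbner basis.
Inter-reduce: drop elements whose leading term is divisible by another's, tail-reduce, and make monic.
Reduced Gröbner basis: {a - 4, b}.

Elimination: the polynomial b lies in the elimination ideal for b, so b ∈ {0}. For each such b, the remaining basis elements (now univariate) give the rest of the solution.
  b = 0: the earlier basis element becomes a - 4 = 0, giving a = 4 — point (4, 0).
Substituting each solution back into the original system confirms all equations vanish.

{(4, 0)}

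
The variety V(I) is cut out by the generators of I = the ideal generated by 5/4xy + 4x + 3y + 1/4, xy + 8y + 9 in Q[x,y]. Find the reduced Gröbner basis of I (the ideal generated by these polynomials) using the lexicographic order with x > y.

G = {x - 7/4y - 11/4, y^2 + 43/7y + 36/7}

f_1 = 5/4xy + 4x + 3y + 1/4, LT = xy.
f_2 = xy + 8y + 9, LT = xy.

S(f_1,f_2): lcm = xy. S = 16/5x - 28/5y - 44/5.
  leading term x: no divisor's leading term divides it; move 16/5x to the remainder.
  leading term y: no divisor's leading term divides it; move -28/5y to the remainder.
  leading term 1: no divisor's leading term divides it; move -44/5 to the remainder.
  remainder 16/5x - 28/5y - 44/5 ≠ 0; add g_3 = 16/5x - 28/5y - 44/5 to the basis.

S(f_1,g_3): lcm = xy. S = 16/5x + 7/4y^2 + 103/20y + 1/5.
  leading term x: subtract (1)·g_3 from 16/5x + 7/4y^2 + 103/20y + 1/5 → 7/4y^2 + 43/4y + 9
  leading term y^2: no divisor's leading term divides it; move 7/4y^2 to the remainder.
  leading term y: no divisor's leading term divides it; move 43/4y to the remainder.
  leading term 1: no divisor's leading term divides it; move 9 to the remainder.
  remainder 7/4y^2 + 43/4y + 9 ≠ 0; add g_4 = 7/4y^2 + 43/4y + 9 to the basis.

S(f_2,g_3): lcm = xy. S = 7/4y^2 + 43/4y + 9.
  leading term y^2: subtract (1)·g_4 from 7/4y^2 + 43/4y + 9 → 0
  remainder 0.

S(f_1,g_4): lcm = xy^2. S = -103/35xy - 36/7x + 12/5y^2 + 1/5y.
  leading term xy: subtract (-412/175)·f_1 from -103/35xy - 36/7x + 12/5y^2 + 1/5y → 748/175x + 12/5y^2 + 1271/175y + 103/175
  leading term x: subtract (187/140)·g_3 from 748/175x + 12/5y^2 + 1271/175y + 103/175 → 12/5y^2 + 516/35y + 432/35
  leading term y^2: subtract (48/35)·g_4 from 12/5y^2 + 516/35y + 432/35 → 0
  remainder 0.

S(f_2,g_4): lcm = xy^2. S = -43/7xy - 36/7x + 8y^2 + 9y.
  leading term xy: subtract (-172/35)·f_1 from -43/7xy - 36/7x + 8y^2 + 9y → 508/35x + 8y^2 + 831/35y + 43/35
  leading term x: subtract (127/28)·g_3 from 508/35x + 8y^2 + 831/35y + 43/35 → 8y^2 + 344/7y + 288/7
  leading term y^2: subtract (32/7)·g_4 from 8y^2 + 344/7y + 288/7 → 0
  remainder 0.

S(g_3,g_4): leading monomials are coprime, so the S-polynomial reduces to 0 (Buchberger's first criterion).
Every S-polynomial of the final basis reduces to 0, so we have a Gröbner basis.
Inter-reduce: drop elements whose leading term is divisible by another's, tail-reduce, and make monic.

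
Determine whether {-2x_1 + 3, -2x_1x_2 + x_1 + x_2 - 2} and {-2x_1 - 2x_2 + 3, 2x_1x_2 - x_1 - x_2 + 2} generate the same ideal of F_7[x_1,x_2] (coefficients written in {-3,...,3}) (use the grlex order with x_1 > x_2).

Equality of ideals is decidable: compute both reduced Gröbner bases (unique for the ordering) and check whether they agree.
Buchberger on the first generating set:
f_1 = -2x_1 + 3, LT = x_1.
f_2 = -2x_1x_2 + x_1 + x_2 - 2, LT = x_1x_2.

S(f_1,f_2): lcm = x_1x_2. S = -3x_1 - x_2 - 1.
  reduce S modulo (f_1, f_2):
  remainder -x_2 - 2 ≠ 0; add g_3 = -x_2 - 2 to the basis.

The other S-polynomials (S(f_1,g_3), S(f_2,g_3)) all reduce to 0 modulo the current basis, so we have a Gröbner basis.
Inter-reduce: drop elements whose leading term is divisible by another's, tail-reduce, and make monic.
Reduced Gröbner basis: {x_1 + 2, x_2 + 2}.

Buchberger on the second generating set:
h_1 = -2x_1 - 2x_2 + 3, LT = x_1.
h_2 = 2x_1x_2 - x_1 - x_2 + 2, LT = x_1x_2.

S(h_1,h_2): lcm = x_1x_2. S = x_2^2 - 3x_1 - x_2 - 1.
  reduce S modulo (h_1, h_2):
  remainder x_2^2 + 2x_2 - 2 ≠ 0; add k_3 = x_2^2 + 2x_2 - 2 to the basis.

The other S-polynomials (S(h_1,k_3), S(h_2,k_3)) all reduce to 0 modulo the current basis, so we have a Gröbner basis.
Inter-reduce: drop elements whose leading term is divisible by another's, tail-reduce, and make monic.
Reduced Gröbner basis: {x_2^2 + 2x_2 - 2, x_1 + x_2 + 2}.

These differ, so the ideals are not equal.

No, the ideals differ.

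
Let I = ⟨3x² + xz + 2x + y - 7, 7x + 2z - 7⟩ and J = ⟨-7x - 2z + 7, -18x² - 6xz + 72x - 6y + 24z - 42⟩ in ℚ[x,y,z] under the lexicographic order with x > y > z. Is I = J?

Yes, the ideals are equal.

Since reduced Gröbner bases are canonical representatives of ideals under a given ordering, it suffices to compute and compare them.
Buchberger on the first generating set:
f_1 = 3x² + xz + 2x + y - 7, LT = x².
f_2 = 7x + 2z - 7, LT = x.

S(f_1,f_2): lcm = x². S = 1/21xz + 5/3x + ⅓y - 7/3.
  reduce S modulo (f_1, f_2):
  remainder ⅓y - 2/147z² - 3/7z - ⅔ ≠ 0; add g_3 = ⅓y - 2/147z² - 3/7z - ⅔ to the basis.

The other S-polynomials (S(f_1,g_3), S(f_2,g_3)) all reduce to 0 modulo the current basis, so we have a Gröbner basis.
Inter-reduce: drop elements whose leading term is divisible by another's, tail-reduce, and make monic.
Reduced Gröbner basis: {x + 2/7z - 1, y - 2/49z² - 9/7z - 2}.

Buchberger on the second generating set:
h_1 = -7x - 2z + 7, LT = x.
h_2 = -18x² - 6xz + 72x - 6y + 24z - 42, LT = x².

S(h_1,h_2): lcm = x². S = -1/21xz + 3x - ⅓y + 4/3z - 7/3.
  reduce S modulo (h_1, h_2):
  remainder -⅓y + 2/147z² + 3/7z + ⅔ ≠ 0; add k_3 = -⅓y + 2/147z² + 3/7z + ⅔ to the basis.

The other S-polynomials (S(h_1,k_3), S(h_2,k_3)) all reduce to 0 modulo the current basis, so we have a Gröbner basis.
Inter-reduce: drop elements whose leading term is divisible by another's, tail-reduce, and make monic.
Reduced Gröbner basis: {x + 2/7z - 1, y - 2/49z² - 9/7z - 2}.

The two bases agree; hence the ideals are identical.
The same test decides containment: I ⊆ J iff every generator of I reduces to 0 modulo a Gröbner basis of J.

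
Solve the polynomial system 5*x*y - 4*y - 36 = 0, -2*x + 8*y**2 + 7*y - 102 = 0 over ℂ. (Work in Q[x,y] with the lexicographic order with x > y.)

{(-1, -4), (-sqrt(18505)/5 - 121/5, 25/16 - sqrt(18505)/80), (-121/5 + sqrt(18505)/5, 25/16 + sqrt(18505)/80)}

Compute a lex Gröbner basis by Buchberger's algorithm.
f_1 = 5*x*y - 4*y - 36, LT = x*y.
f_2 = -2*x + 8*y**2 + 7*y - 102, LT = x.

S(f_1,f_2): lcm = x*y. S = 4*y**3 + 7/2*y**2 - 259/5*y - 36/5.
  leading term y**3: no divisor's leading term divides it; move 4*y**3 to the remainder.
  leading term y**2: no divisor's leading term divides it; move 7/2*y**2 to the remainder.
  leading term y: no divisor's leading term divides it; move -259/5*y to the remainder.
  leading term 1: no divisor's leading term divides it; move -36/5 to the remainder.
  remainder 4*y**3 + 7/2*y**2 - 259/5*y - 36/5 ≠ 0; add h_3 = 4*y**3 + 7/2*y**2 - 259/5*y - 36/5 to the basis.

The other S-polynomials (S(f_1,h_3), S(f_2,h_3)) all reduce to 0 modulo the current basis, so we have a Gröbner basis.
Inter-reduce: drop elements whose leading term is divisible by another's, tail-reduce, and make monic.
Reduced Gröbner basis: {x - 4*y**2 - 7/2*y + 51, y**3 + 7/8*y**2 - 259/20*y - 9/5}.

From the last basis element, y**3 + 7/8*y**2 - 259/20*y - 9/5 = 0, so y takes values in {-4, 25/16 - sqrt(18505)/80, 25/16 + sqrt(18505)/80}. Each choice, substituted upward through the basis, yields the corresponding point(s) of the solution set.
  y = -4: the earlier basis element becomes x + 1 = 0, giving x = -1 — point (-1, -4).
  y = 25/16 - sqrt(18505)/80: the earlier basis element becomes x + 121/5 + sqrt(18505)/5 = 0, giving x = -sqrt(18505)/5 - 121/5 — point (-sqrt(18505)/5 - 121/5, 25/16 - sqrt(18505)/80).
  y = 25/16 + sqrt(18505)/80: the earlier basis element becomes x - sqrt(18505)/5 + 121/5 = 0, giving x = -121/5 + sqrt(18505)/5 — point (-121/5 + sqrt(18505)/5, 25/16 + sqrt(18505)/80).
Substituting each solution back into the original system confirms all equations vanish.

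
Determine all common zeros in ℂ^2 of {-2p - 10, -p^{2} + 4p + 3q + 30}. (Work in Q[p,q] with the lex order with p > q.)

{(-5, 5)}

Compute a lex Gröbner basis by Buchberger's algorithm.
f_1 = -2p - 10, LT = p.
f_2 = -p^{2} + 4p + 3q + 30, LT = p^{2}.

S(f_1,f_2): lcm = p^{2}. S = 9p + 3q + 30.
  reduce S modulo (f_1, f_2):
  remainder 3q - 15 ≠ 0; add h_3 = 3q - 15 to the basis.

The other S-polynomials (S(f_1,h_3), S(f_2,h_3)) all reduce to 0 modulo the current basis, so we have a Gröbner basis.
Inter-reduce: drop elements whose leading term is divisible by another's, tail-reduce, and make monic.
Reduced Gröbner basis: {p + 5, q - 5}.

A lex Gröbner basis eliminates variables successively. Here q - 5 depends only on q, with roots {5}; lifting each root through the earlier basis elements recovers the full solutions.
  q = 5: the earlier basis element becomes p + 5 = 0, giving p = -5 — point (-5, 5).
Zero-dimensionality of the ideal guarantees finitely many solutions over ℂ.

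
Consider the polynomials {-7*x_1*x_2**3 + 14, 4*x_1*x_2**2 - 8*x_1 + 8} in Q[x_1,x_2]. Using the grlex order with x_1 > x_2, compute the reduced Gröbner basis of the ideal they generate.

Buchberger's algorithm terminates because the ascending chain of leading-term ideals stabilizes.

f_1 = -7*x_1*x_2**3 + 14, LT = x_1*x_2**3.
f_2 = 4*x_1*x_2**2 - 8*x_1 + 8, LT = x_1*x_2**2.

S(f_1,f_2): lcm = x_1*x_2**3. S = 2*x_1*x_2 - 2*x_2 - 2.
  leading term x_1*x_2: no divisor's leading term divides it; move 2*x_1*x_2 to the remainder.
  leading term x_2: no divisor's leading term divides it; move -2*x_2 to the remainder.
  leading term 1: no divisor's leading term divides it; move -2 to the remainder.
  remainder 2*x_1*x_2 - 2*x_2 - 2 ≠ 0; add g_3 = 2*x_1*x_2 - 2*x_2 - 2 to the basis.

S(f_1,g_3): lcm = x_1*x_2**3. S = x_2**3 + x_2**2 - 2.
  leading term x_2**3: no divisor's leading term divides it; move x_2**3 to the remainder.
  leading term x_2**2: no divisor's leading term divides it; move x_2**2 to the remainder.
  leading term 1: no divisor's leading term divides it; move -2 to the remainder.
  remainder x_2**3 + x_2**2 - 2 ≠ 0; add g_4 = x_2**3 + x_2**2 - 2 to the basis.

S(f_2,g_3): lcm = x_1*x_2**2. S = x_2**2 - 2*x_1 + x_2 + 2.
  leading term x_2**2: no divisor's leading term divides it; move x_2**2 to the remainder.
  leading term x_1: no divisor's leading term divides it; move -2*x_1 to the remainder.
  leading term x_2: no divisor's leading term divides it; move x_2 to the remainder.
  leading term 1: no divisor's leading term divides it; move 2 to the remainder.
  remainder x_2**2 - 2*x_1 + x_2 + 2 ≠ 0; add g_5 = x_2**2 - 2*x_1 + x_2 + 2 to the basis.

S(f_2,g_5): lcm = x_1*x_2**2. S = 2*x_1**2 - x_1*x_2 - 4*x_1 + 2.
  leading term x_1**2: no divisor's leading term divides it; move 2*x_1**2 to the remainder.
  leading term x_1*x_2: subtract (-1/2)·g_3 from -x_1*x_2 - 4*x_1 + 2 → -4*x_1 - x_2 + 1
  leading term x_1: no divisor's leading term divides it; move -4*x_1 to the remainder.
  leading term x_2: no divisor's leading term divides it; move -x_2 to the remainder.
  leading term 1: no divisor's leading term divides it; move 1 to the remainder.
  remainder 2*x_1**2 - 4*x_1 - x_2 + 1 ≠ 0; add g_6 = 2*x_1**2 - 4*x_1 - x_2 + 1 to the basis.

The other S-polynomials (S(f_1,g_4), S(f_2,g_4), S(g_3,g_4), S(f_1,g_5), S(g_3,g_5), S(g_4,g_5), S(f_1,g_6), S(f_2,g_6), S(g_3,g_6), S(g_4,g_6), S(g_5,g_6)) all reduce to 0 modulo the current basis, so we have a Gröbner basis.
Inter-reduce: drop elements whose leading term is divisible by another's, tail-reduce, and make monic.

G = {x_1**2 - 2*x_1 - 1/2*x_2 + 1/2, x_1*x_2 - x_2 - 1, x_2**2 - 2*x_1 + x_2 + 2}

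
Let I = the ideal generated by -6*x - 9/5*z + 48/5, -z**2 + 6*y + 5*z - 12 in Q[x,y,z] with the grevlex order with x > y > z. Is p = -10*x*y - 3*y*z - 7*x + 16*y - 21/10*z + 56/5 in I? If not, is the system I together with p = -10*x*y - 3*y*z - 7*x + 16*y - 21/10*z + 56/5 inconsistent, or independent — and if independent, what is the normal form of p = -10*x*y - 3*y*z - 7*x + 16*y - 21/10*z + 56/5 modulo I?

First compute the reduced Gröbner basis of I by Buchberger's algorithm.
f_1 = -6*x - 9/5*z + 48/5, LT = x.
f_2 = -z**2 + 6*y + 5*z - 12, LT = z**2.

The S-polynomials (S(f_1,f_2)) all reduce to 0 modulo the current basis, so we have a Gröbner basis.
Inter-reduce: drop elements whose leading term is divisible by another's, tail-reduce, and make monic.
Reduced Gröbner basis: {z**2 - 6*y - 5*z + 12, x + 3/10*z - 8/5}.
Label its elements g_1 = z**2 - 6*y - 5*z + 12, g_2 = x + 3/10*z - 8/5.

Reduce p = -10*x*y - 3*y*z - 7*x + 16*y - 21/10*z + 56/5 modulo G:
  leading term x*y: subtract (-10*y)·g_2 from -10*x*y - 3*y*z - 7*x + 16*y - 21/10*z + 56/5 → -7*x - 21/10*z + 56/5
  leading term x: subtract (-7)·g_2 from -7*x - 21/10*z + 56/5 → 0
  normal form = 0.
Since the normal form is 0, p ∈ I.

-10*x*y - 3*y*z - 7*x + 16*y - 21/10*z + 56/5 lies in I (it reduces to 0).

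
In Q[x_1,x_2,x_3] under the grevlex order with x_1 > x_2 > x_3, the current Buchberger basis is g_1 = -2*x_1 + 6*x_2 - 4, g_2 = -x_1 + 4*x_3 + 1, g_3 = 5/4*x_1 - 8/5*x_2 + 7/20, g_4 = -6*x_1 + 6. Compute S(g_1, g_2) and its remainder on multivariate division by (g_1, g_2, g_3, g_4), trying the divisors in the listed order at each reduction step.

S(g_1, g_2) = -3*x_2 + 4*x_3 + 3; remainder on division = -3*x_2 + 4*x_3 + 3.

lcm(LM(g_1), LM(g_2)) = x_1.
S = (lcm/LT(g_1))·g_1 − (lcm/LT(g_2))·g_2 = -3*x_2 + 4*x_3 + 3.
Reduce S modulo (g_1, g_2, g_3, g_4) in that order:
  leading term x_2: no divisor's leading term divides it; move -3*x_2 to the remainder.
  leading term x_3: no divisor's leading term divides it; move 4*x_3 to the remainder.
  leading term 1: no divisor's leading term divides it; move 3 to the remainder.
The remainder -3*x_2 + 4*x_3 + 3 is nonzero, so it would be added as the next basis element.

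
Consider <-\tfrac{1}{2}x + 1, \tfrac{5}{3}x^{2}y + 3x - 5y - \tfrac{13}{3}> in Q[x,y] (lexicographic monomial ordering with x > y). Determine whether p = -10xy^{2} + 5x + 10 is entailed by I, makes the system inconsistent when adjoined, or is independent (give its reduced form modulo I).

-10xy^{2} + 5x + 10 lies in I (it reduces to 0).

First compute the reduced Gröbner basis of I by Buchberger's algorithm.
f_1 = -\tfrac{1}{2}x + 1, LT = x.
f_2 = \tfrac{5}{3}x^{2}y + 3x - 5y - \tfrac{13}{3}, LT = x^{2}y.

S(f_1,f_2): lcm = x^{2}y. S = -2xy - \tfrac{9}{5}x + 3y + \tfrac{13}{5}.
  reduce S modulo (f_1, f_2):
  remainder -y - 1 ≠ 0; add h_3 = -y - 1 to the basis.

The other S-polynomials (S(f_1,h_3), S(f_2,h_3)) all reduce to 0 modulo the current basis, so we have a Gröbner basis.
Inter-reduce: drop elements whose leading term is divisible by another's, tail-reduce, and make monic.
Reduced Gröbner basis: {x - 2, y + 1}.
Label its elements g_1 = x - 2, g_2 = y + 1.

Reduce p = -10xy^{2} + 5x + 10 modulo G:
  leading term xy^{2}: subtract (-10y^{2})·g_1 from -10xy^{2} + 5x + 10 → 5x - 20y^{2} + 10
  leading term x: subtract (5)·g_1 from 5x - 20y^{2} + 10 → -20y^{2} + 20
  leading term y^{2}: subtract (-20y)·g_2 from -20y^{2} + 20 → 20y + 20
  leading term y: subtract (20)·g_2 from 20y + 20 → 0
  normal form = 0.
Since the normal form is 0, p ∈ I.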